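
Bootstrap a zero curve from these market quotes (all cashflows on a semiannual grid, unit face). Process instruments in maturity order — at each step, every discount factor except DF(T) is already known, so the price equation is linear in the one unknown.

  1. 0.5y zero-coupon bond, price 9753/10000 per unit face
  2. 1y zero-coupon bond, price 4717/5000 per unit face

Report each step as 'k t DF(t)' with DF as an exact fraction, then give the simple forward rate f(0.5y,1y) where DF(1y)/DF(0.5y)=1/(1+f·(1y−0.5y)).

step 1 [0.5y] zero: DF = P = 9753/10000 ≈ 0.975300
step 2 [1y] zero: DF = P = 4717/5000 ≈ 0.943400

1 1/2 9753/10000
2 1 4717/5000
f(0.5y,1y) = ((9753/10000)/(4717/5000) − 1)/(1/2) = 319/4717 ≈ 6.7628%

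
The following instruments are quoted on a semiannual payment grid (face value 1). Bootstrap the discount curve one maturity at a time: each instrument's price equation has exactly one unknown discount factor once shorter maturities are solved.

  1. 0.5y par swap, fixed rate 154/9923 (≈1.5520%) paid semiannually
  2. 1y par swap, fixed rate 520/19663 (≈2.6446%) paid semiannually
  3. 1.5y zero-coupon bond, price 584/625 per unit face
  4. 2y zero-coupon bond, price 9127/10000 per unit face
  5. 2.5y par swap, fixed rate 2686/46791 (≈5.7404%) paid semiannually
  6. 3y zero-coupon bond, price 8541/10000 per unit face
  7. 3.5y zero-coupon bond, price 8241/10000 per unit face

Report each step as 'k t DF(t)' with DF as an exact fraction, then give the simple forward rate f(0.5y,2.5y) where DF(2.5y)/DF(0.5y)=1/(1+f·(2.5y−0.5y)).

step 1 [0.5y] swap r/2=77/9923: DF=(1 − 77/9923·(0))/(1+77/9923) = 9923/10000 ≈ 0.992300
step 2 [1y] swap r/2=260/19663: DF=(1 − 260/19663·(0.992300))/(1+260/19663) = 487/500 ≈ 0.974000
step 3 [1.5y] zero: DF = P = 584/625 ≈ 0.934400
step 4 [2y] zero: DF = P = 9127/10000 ≈ 0.912700
step 5 [2.5y] swap r/2=1343/46791: DF=(1 − 1343/46791·(0.992300+0.974000+0.934400+0.912700))/(1+1343/46791) = 8657/10000 ≈ 0.865700
step 6 [3y] zero: DF = P = 8541/10000 ≈ 0.854100
step 7 [3.5y] zero: DF = P = 8241/10000 ≈ 0.824100

1 1/2 9923/10000
2 1 487/500
3 3/2 584/625
4 2 9127/10000
5 5/2 8657/10000
6 3 8541/10000
7 7/2 8241/10000
f(0.5y,2.5y) = ((9923/10000)/(8657/10000) − 1)/(2) = 633/8657 ≈ 7.3120%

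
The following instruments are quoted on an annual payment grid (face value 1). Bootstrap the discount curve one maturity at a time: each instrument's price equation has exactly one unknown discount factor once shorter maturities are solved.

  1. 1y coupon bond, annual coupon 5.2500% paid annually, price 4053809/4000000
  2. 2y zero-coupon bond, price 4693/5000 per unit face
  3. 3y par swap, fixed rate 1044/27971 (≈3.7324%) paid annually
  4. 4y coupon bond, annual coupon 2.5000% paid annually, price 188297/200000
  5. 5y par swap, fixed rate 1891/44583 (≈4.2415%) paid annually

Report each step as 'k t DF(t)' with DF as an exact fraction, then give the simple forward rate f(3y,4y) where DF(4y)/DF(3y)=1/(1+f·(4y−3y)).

1 1 9629/10000
2 2 4693/5000
3 3 2239/2500
4 4 8503/10000
5 5 8109/10000
f(3y,4y) = ((2239/2500)/(8503/10000) − 1)/(1) = 453/8503 ≈ 5.3275%

step 1 [1y] bond c/1=21/400: DF=(4053809/4000000 − 21/400·(0))/(1+21/400) = 9629/10000 ≈ 0.962900
step 2 [2y] zero: DF = P = 4693/5000 ≈ 0.938600
step 3 [3y] swap r/1=1044/27971: DF=(1 − 1044/27971·(0.962900+0.938600))/(1+1044/27971) = 2239/2500 ≈ 0.895600
step 4 [4y] bond c/1=1/40: DF=(188297/200000 − 1/40·(0.962900+0.938600+0.895600))/(1+1/40) = 8503/10000 ≈ 0.850300
step 5 [5y] swap r/1=1891/44583: DF=(1 − 1891/44583·(0.962900+0.938600+0.895600+0.850300))/(1+1891/44583) = 8109/10000 ≈ 0.810900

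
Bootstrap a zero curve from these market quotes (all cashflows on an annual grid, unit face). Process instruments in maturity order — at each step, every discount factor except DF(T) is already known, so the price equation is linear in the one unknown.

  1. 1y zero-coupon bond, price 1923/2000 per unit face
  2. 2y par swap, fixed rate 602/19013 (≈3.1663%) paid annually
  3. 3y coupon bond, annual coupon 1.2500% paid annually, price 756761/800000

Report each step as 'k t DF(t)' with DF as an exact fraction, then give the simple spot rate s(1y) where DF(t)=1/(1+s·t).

step 1 [1y] zero: DF = P = 1923/2000 ≈ 0.961500
step 2 [2y] swap r/1=602/19013: DF=(1 − 602/19013·(0.961500))/(1+602/19013) = 4699/5000 ≈ 0.939800
step 3 [3y] bond c/1=1/80: DF=(756761/800000 − 1/80·(0.961500+0.939800))/(1+1/80) = 2277/2500 ≈ 0.910800

1 1 1923/2000
2 2 4699/5000
3 3 2277/2500
s(1y) = (1/(1923/2000) − 1)/(1) = 77/1923 ≈ 4.0042%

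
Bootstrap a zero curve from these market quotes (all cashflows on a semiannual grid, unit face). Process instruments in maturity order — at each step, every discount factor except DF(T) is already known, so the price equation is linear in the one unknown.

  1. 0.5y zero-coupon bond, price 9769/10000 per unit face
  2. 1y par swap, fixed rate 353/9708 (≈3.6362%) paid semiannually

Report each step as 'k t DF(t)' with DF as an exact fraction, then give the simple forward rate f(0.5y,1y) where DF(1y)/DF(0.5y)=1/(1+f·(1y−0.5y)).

1 1/2 9769/10000
2 1 9647/10000
f(0.5y,1y) = ((9769/10000)/(9647/10000) − 1)/(1/2) = 244/9647 ≈ 2.5293%

step 1 [0.5y] zero: DF = P = 9769/10000 ≈ 0.976900
step 2 [1y] swap r/2=353/19416: DF=(1 − 353/19416·(0.976900))/(1+353/19416) = 9647/10000 ≈ 0.964700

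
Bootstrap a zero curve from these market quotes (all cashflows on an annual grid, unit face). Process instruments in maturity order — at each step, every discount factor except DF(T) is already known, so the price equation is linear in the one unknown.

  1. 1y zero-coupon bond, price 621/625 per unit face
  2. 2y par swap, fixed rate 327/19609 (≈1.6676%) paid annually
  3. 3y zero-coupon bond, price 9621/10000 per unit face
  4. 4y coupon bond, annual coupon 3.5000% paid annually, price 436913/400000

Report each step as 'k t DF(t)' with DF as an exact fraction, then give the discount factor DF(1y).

1 1 621/625
2 2 9673/10000
3 3 9621/10000
4 4 1913/2000
DF(1y) = 621/625 ≈ 0.993600

step 1 [1y] zero: DF = P = 621/625 ≈ 0.993600
step 2 [2y] swap r/1=327/19609: DF=(1 − 327/19609·(0.993600))/(1+327/19609) = 9673/10000 ≈ 0.967300
step 3 [3y] zero: DF = P = 9621/10000 ≈ 0.962100
step 4 [4y] bond c/1=7/200: DF=(436913/400000 − 7/200·(0.993600+0.967300+0.962100))/(1+7/200) = 1913/2000 ≈ 0.956500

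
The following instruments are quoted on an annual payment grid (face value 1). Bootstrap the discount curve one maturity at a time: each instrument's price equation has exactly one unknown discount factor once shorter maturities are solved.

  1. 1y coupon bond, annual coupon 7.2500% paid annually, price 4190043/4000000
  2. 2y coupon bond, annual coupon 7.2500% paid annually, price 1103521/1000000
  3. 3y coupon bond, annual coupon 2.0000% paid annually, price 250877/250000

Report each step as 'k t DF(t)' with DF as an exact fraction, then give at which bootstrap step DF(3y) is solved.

step 1 [1y] bond c/1=29/400: DF=(4190043/4000000 − 29/400·(0))/(1+29/400) = 9767/10000 ≈ 0.976700
step 2 [2y] bond c/1=29/400: DF=(1103521/1000000 − 29/400·(0.976700))/(1+29/400) = 9629/10000 ≈ 0.962900
step 3 [3y] bond c/1=1/50: DF=(250877/250000 − 1/50·(0.976700+0.962900))/(1+1/50) = 4729/5000 ≈ 0.945800

1 1 9767/10000
2 2 9629/10000
3 3 4729/5000
DF(3y) is solved at step 3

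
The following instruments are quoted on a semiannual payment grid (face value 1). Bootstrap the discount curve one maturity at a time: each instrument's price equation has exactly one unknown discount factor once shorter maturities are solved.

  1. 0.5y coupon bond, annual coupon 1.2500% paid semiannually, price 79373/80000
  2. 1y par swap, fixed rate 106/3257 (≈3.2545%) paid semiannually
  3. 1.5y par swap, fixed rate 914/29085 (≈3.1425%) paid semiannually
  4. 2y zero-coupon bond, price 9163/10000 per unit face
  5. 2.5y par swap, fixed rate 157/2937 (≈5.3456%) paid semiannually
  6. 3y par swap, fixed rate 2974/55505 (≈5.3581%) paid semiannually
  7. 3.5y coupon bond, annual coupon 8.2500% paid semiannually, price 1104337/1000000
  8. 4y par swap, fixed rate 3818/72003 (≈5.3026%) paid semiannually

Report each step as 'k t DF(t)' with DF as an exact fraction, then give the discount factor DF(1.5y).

1 1/2 493/500
2 1 4841/5000
3 3/2 9543/10000
4 2 9163/10000
5 5/2 1093/1250
6 3 8513/10000
7 7/2 8407/10000
8 4 8091/10000
DF(1.5y) = 9543/10000 ≈ 0.954300

step 1 [0.5y] bond c/2=1/160: DF=(79373/80000 − 1/160·(0))/(1+1/160) = 493/500 ≈ 0.986000
step 2 [1y] swap r/2=53/3257: DF=(1 − 53/3257·(0.986000))/(1+53/3257) = 4841/5000 ≈ 0.968200
step 3 [1.5y] swap r/2=457/29085: DF=(1 − 457/29085·(0.986000+0.968200))/(1+457/29085) = 9543/10000 ≈ 0.954300
step 4 [2y] zero: DF = P = 9163/10000 ≈ 0.916300
step 5 [2.5y] swap r/2=157/5874: DF=(1 − 157/5874·(0.986000+0.968200+0.954300+0.916300))/(1+157/5874) = 1093/1250 ≈ 0.874400
step 6 [3y] swap r/2=1487/55505: DF=(1 − 1487/55505·(0.986000+0.968200+0.954300+0.916300+0.874400))/(1+1487/55505) = 8513/10000 ≈ 0.851300
step 7 [3.5y] bond c/2=33/800: DF=(1104337/1000000 − 33/800·(0.986000+0.968200+0.954300+0.916300+0.874400+0.851300))/(1+33/800) = 8407/10000 ≈ 0.840700
step 8 [4y] swap r/2=1909/72003: DF=(1 − 1909/72003·(0.986000+0.968200+0.954300+0.916300+0.874400+0.851300+0.840700))/(1+1909/72003) = 8091/10000 ≈ 0.809100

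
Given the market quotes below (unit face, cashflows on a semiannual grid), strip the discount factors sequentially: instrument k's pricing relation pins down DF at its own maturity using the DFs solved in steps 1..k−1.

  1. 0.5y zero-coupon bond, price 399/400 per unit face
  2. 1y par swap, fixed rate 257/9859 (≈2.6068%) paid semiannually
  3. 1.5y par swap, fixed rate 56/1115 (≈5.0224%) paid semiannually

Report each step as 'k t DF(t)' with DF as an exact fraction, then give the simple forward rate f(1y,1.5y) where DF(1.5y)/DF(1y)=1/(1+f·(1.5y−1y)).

1 1/2 399/400
2 1 9743/10000
3 3/2 1159/1250
f(1y,1.5y) = ((9743/10000)/(1159/1250) − 1)/(1/2) = 471/4636 ≈ 10.1596%

step 1 [0.5y] zero: DF = P = 399/400 ≈ 0.997500
step 2 [1y] swap r/2=257/19718: DF=(1 − 257/19718·(0.997500))/(1+257/19718) = 9743/10000 ≈ 0.974300
step 3 [1.5y] swap r/2=28/1115: DF=(1 − 28/1115·(0.997500+0.974300))/(1+28/1115) = 1159/1250 ≈ 0.927200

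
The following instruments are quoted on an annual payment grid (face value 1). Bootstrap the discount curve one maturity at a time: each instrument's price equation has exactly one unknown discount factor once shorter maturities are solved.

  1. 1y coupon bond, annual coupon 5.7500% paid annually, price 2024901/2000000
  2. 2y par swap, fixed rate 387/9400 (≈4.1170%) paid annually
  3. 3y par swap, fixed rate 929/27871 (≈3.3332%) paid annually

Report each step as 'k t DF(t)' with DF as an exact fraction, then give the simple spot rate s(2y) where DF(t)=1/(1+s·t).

1 1 4787/5000
2 2 4613/5000
3 3 9071/10000
s(2y) = (1/(4613/5000) − 1)/(2) = 387/9226 ≈ 4.1947%

step 1 [1y] bond c/1=23/400: DF=(2024901/2000000 − 23/400·(0))/(1+23/400) = 4787/5000 ≈ 0.957400
step 2 [2y] swap r/1=387/9400: DF=(1 − 387/9400·(0.957400))/(1+387/9400) = 4613/5000 ≈ 0.922600
step 3 [3y] swap r/1=929/27871: DF=(1 − 929/27871·(0.957400+0.922600))/(1+929/27871) = 9071/10000 ≈ 0.907100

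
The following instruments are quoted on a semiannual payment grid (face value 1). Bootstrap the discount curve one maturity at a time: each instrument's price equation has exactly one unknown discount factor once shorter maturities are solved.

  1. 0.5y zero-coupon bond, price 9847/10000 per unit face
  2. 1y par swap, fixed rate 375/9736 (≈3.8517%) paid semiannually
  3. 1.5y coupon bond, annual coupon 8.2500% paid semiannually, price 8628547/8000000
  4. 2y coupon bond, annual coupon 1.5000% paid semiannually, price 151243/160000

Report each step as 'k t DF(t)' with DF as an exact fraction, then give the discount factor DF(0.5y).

1 1/2 9847/10000
2 1 77/80
3 3/2 9587/10000
4 2 4583/5000
DF(0.5y) = 9847/10000 ≈ 0.984700

step 1 [0.5y] zero: DF = P = 9847/10000 ≈ 0.984700
step 2 [1y] swap r/2=375/19472: DF=(1 − 375/19472·(0.984700))/(1+375/19472) = 77/80 ≈ 0.962500
step 3 [1.5y] bond c/2=33/800: DF=(8628547/8000000 − 33/800·(0.984700+0.962500))/(1+33/800) = 9587/10000 ≈ 0.958700
step 4 [2y] bond c/2=3/400: DF=(151243/160000 − 3/400·(0.984700+0.962500+0.958700))/(1+3/400) = 4583/5000 ≈ 0.916600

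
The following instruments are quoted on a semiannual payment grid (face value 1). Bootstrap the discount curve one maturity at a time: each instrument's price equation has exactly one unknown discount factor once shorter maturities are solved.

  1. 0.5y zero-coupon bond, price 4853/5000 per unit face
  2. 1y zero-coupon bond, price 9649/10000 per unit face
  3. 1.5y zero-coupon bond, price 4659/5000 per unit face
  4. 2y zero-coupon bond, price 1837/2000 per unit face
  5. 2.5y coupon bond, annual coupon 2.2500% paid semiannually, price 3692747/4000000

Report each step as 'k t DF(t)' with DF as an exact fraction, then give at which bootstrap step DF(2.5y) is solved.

step 1 [0.5y] zero: DF = P = 4853/5000 ≈ 0.970600
step 2 [1y] zero: DF = P = 9649/10000 ≈ 0.964900
step 3 [1.5y] zero: DF = P = 4659/5000 ≈ 0.931800
step 4 [2y] zero: DF = P = 1837/2000 ≈ 0.918500
step 5 [2.5y] bond c/2=9/800: DF=(3692747/4000000 − 9/800·(0.970600+0.964900+0.931800+0.918500))/(1+9/800) = 2177/2500 ≈ 0.870800

1 1/2 4853/5000
2 1 9649/10000
3 3/2 4659/5000
4 2 1837/2000
5 5/2 2177/2500
DF(2.5y) is solved at step 5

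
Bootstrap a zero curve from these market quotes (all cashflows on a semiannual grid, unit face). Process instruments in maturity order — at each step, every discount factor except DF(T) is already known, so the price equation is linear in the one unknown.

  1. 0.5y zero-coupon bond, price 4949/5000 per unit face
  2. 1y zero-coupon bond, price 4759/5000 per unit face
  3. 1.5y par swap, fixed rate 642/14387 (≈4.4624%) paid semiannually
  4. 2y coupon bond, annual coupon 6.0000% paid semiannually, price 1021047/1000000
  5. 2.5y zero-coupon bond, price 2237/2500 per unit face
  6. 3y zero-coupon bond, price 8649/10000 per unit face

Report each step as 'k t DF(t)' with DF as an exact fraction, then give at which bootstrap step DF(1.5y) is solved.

step 1 [0.5y] zero: DF = P = 4949/5000 ≈ 0.989800
step 2 [1y] zero: DF = P = 4759/5000 ≈ 0.951800
step 3 [1.5y] swap r/2=321/14387: DF=(1 − 321/14387·(0.989800+0.951800))/(1+321/14387) = 4679/5000 ≈ 0.935800
step 4 [2y] bond c/2=3/100: DF=(1021047/1000000 − 3/100·(0.989800+0.951800+0.935800))/(1+3/100) = 363/400 ≈ 0.907500
step 5 [2.5y] zero: DF = P = 2237/2500 ≈ 0.894800
step 6 [3y] zero: DF = P = 8649/10000 ≈ 0.864900

1 1/2 4949/5000
2 1 4759/5000
3 3/2 4679/5000
4 2 363/400
5 5/2 2237/2500
6 3 8649/10000
DF(1.5y) is solved at step 3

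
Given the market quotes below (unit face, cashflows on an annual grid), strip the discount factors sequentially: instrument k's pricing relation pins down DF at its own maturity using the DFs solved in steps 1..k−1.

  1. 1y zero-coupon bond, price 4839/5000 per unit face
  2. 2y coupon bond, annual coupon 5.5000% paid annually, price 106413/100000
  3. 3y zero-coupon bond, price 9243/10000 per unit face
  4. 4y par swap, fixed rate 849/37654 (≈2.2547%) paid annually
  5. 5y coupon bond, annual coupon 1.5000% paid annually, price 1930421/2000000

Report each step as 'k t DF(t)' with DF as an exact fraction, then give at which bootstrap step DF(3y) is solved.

1 1 4839/5000
2 2 4791/5000
3 3 9243/10000
4 4 9151/10000
5 5 8953/10000
DF(3y) is solved at step 3

step 1 [1y] zero: DF = P = 4839/5000 ≈ 0.967800
step 2 [2y] bond c/1=11/200: DF=(106413/100000 − 11/200·(0.967800))/(1+11/200) = 4791/5000 ≈ 0.958200
step 3 [3y] zero: DF = P = 9243/10000 ≈ 0.924300
step 4 [4y] swap r/1=849/37654: DF=(1 − 849/37654·(0.967800+0.958200+0.924300))/(1+849/37654) = 9151/10000 ≈ 0.915100
step 5 [5y] bond c/1=3/200: DF=(1930421/2000000 − 3/200·(0.967800+0.958200+0.924300+0.915100))/(1+3/200) = 8953/10000 ≈ 0.895300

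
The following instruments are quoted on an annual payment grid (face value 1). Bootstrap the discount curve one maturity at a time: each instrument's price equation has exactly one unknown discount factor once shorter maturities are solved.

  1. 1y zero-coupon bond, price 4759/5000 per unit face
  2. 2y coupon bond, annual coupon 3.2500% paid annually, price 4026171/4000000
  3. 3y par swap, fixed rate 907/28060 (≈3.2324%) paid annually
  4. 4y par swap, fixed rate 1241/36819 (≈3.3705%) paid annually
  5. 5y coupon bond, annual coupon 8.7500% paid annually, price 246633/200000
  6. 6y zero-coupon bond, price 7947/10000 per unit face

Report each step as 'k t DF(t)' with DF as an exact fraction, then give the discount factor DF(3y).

1 1 4759/5000
2 2 9449/10000
3 3 9093/10000
4 4 8759/10000
5 5 8377/10000
6 6 7947/10000
DF(3y) = 9093/10000 ≈ 0.909300

step 1 [1y] zero: DF = P = 4759/5000 ≈ 0.951800
step 2 [2y] bond c/1=13/400: DF=(4026171/4000000 − 13/400·(0.951800))/(1+13/400) = 9449/10000 ≈ 0.944900
step 3 [3y] swap r/1=907/28060: DF=(1 − 907/28060·(0.951800+0.944900))/(1+907/28060) = 9093/10000 ≈ 0.909300
step 4 [4y] swap r/1=1241/36819: DF=(1 − 1241/36819·(0.951800+0.944900+0.909300))/(1+1241/36819) = 8759/10000 ≈ 0.875900
step 5 [5y] bond c/1=7/80: DF=(246633/200000 − 7/80·(0.951800+0.944900+0.909300+0.875900))/(1+7/80) = 8377/10000 ≈ 0.837700
step 6 [6y] zero: DF = P = 7947/10000 ≈ 0.794700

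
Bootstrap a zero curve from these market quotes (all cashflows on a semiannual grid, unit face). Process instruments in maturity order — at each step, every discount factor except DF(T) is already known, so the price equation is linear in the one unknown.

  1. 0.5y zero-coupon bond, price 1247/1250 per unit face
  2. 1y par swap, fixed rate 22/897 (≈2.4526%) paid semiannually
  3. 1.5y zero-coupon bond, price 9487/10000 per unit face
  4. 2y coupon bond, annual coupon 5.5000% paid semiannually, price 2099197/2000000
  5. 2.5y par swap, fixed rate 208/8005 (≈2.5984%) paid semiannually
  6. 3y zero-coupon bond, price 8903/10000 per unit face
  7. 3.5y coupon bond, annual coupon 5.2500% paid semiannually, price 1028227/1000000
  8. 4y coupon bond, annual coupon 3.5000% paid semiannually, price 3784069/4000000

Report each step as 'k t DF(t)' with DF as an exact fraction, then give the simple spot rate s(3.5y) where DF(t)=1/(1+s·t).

1 1/2 1247/1250
2 1 4879/5000
3 3/2 9487/10000
4 2 9433/10000
5 5/2 586/625
6 3 8903/10000
7 7/2 8563/10000
8 4 8171/10000
s(3.5y) = (1/(8563/10000) − 1)/(7/2) = 2874/59941 ≈ 4.7947%

step 1 [0.5y] zero: DF = P = 1247/1250 ≈ 0.997600
step 2 [1y] swap r/2=11/897: DF=(1 − 11/897·(0.997600))/(1+11/897) = 4879/5000 ≈ 0.975800
step 3 [1.5y] zero: DF = P = 9487/10000 ≈ 0.948700
step 4 [2y] bond c/2=11/400: DF=(2099197/2000000 − 11/400·(0.997600+0.975800+0.948700))/(1+11/400) = 9433/10000 ≈ 0.943300
step 5 [2.5y] swap r/2=104/8005: DF=(1 − 104/8005·(0.997600+0.975800+0.948700+0.943300))/(1+104/8005) = 586/625 ≈ 0.937600
step 6 [3y] zero: DF = P = 8903/10000 ≈ 0.890300
step 7 [3.5y] bond c/2=21/800: DF=(1028227/1000000 − 21/800·(0.997600+0.975800+0.948700+0.943300+0.937600+0.890300))/(1+21/800) = 8563/10000 ≈ 0.856300
step 8 [4y] bond c/2=7/400: DF=(3784069/4000000 − 7/400·(0.997600+0.975800+0.948700+0.943300+0.937600+0.890300+0.856300))/(1+7/400) = 8171/10000 ≈ 0.817100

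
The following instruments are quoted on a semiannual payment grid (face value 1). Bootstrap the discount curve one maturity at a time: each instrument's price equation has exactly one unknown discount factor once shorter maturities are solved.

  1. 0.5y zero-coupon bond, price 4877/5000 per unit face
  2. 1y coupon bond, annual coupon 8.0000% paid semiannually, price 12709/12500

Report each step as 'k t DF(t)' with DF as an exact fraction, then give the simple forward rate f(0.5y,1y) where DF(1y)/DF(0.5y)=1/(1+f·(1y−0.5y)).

step 1 [0.5y] zero: DF = P = 4877/5000 ≈ 0.975400
step 2 [1y] bond c/2=1/25: DF=(12709/12500 − 1/25·(0.975400))/(1+1/25) = 9401/10000 ≈ 0.940100

1 1/2 4877/5000
2 1 9401/10000
f(0.5y,1y) = ((4877/5000)/(9401/10000) − 1)/(1/2) = 706/9401 ≈ 7.5098%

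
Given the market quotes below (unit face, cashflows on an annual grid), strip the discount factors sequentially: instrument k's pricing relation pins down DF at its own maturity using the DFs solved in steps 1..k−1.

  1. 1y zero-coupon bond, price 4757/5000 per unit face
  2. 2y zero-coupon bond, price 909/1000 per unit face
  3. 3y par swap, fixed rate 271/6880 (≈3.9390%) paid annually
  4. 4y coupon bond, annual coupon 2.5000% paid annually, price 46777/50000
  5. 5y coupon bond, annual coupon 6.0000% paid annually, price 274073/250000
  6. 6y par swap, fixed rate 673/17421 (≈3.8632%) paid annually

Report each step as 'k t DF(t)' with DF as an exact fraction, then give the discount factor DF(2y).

1 1 4757/5000
2 2 909/1000
3 3 2229/2500
4 4 1057/1250
5 5 4153/5000
6 6 7981/10000
DF(2y) = 909/1000 ≈ 0.909000

step 1 [1y] zero: DF = P = 4757/5000 ≈ 0.951400
step 2 [2y] zero: DF = P = 909/1000 ≈ 0.909000
step 3 [3y] swap r/1=271/6880: DF=(1 − 271/6880·(0.951400+0.909000))/(1+271/6880) = 2229/2500 ≈ 0.891600
step 4 [4y] bond c/1=1/40: DF=(46777/50000 − 1/40·(0.951400+0.909000+0.891600))/(1+1/40) = 1057/1250 ≈ 0.845600
step 5 [5y] bond c/1=3/50: DF=(274073/250000 − 3/50·(0.951400+0.909000+0.891600+0.845600))/(1+3/50) = 4153/5000 ≈ 0.830600
step 6 [6y] swap r/1=673/17421: DF=(1 − 673/17421·(0.951400+0.909000+0.891600+0.845600+0.830600))/(1+673/17421) = 7981/10000 ≈ 0.798100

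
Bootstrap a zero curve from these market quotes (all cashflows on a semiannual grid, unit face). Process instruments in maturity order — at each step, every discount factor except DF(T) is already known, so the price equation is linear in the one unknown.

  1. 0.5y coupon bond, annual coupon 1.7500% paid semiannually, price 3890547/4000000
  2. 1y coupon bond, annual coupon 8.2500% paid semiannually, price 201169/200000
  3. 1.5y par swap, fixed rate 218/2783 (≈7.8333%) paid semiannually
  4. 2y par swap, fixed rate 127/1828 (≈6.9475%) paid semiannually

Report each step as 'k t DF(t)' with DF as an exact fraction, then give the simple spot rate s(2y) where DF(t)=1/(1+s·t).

step 1 [0.5y] bond c/2=7/800: DF=(3890547/4000000 − 7/800·(0))/(1+7/800) = 4821/5000 ≈ 0.964200
step 2 [1y] bond c/2=33/800: DF=(201169/200000 − 33/800·(0.964200))/(1+33/800) = 4639/5000 ≈ 0.927800
step 3 [1.5y] swap r/2=109/2783: DF=(1 − 109/2783·(0.964200+0.927800))/(1+109/2783) = 891/1000 ≈ 0.891000
step 4 [2y] swap r/2=127/3656: DF=(1 − 127/3656·(0.964200+0.927800+0.891000))/(1+127/3656) = 873/1000 ≈ 0.873000

1 1/2 4821/5000
2 1 4639/5000
3 3/2 891/1000
4 2 873/1000
s(2y) = (1/(873/1000) − 1)/(2) = 127/1746 ≈ 7.2738%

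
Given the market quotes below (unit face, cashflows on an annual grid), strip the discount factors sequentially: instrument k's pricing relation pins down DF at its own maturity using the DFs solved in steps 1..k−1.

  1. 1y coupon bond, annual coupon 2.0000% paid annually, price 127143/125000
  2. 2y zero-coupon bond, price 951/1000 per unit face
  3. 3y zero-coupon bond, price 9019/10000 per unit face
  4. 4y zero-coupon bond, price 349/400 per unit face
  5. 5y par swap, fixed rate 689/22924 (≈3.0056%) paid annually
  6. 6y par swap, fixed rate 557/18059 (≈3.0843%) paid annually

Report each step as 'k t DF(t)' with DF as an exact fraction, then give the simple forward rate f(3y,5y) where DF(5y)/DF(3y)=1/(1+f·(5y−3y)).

1 1 2493/2500
2 2 951/1000
3 3 9019/10000
4 4 349/400
5 5 4311/5000
6 6 8329/10000
f(3y,5y) = ((9019/10000)/(4311/5000) − 1)/(2) = 397/17244 ≈ 2.3023%

step 1 [1y] bond c/1=1/50: DF=(127143/125000 − 1/50·(0))/(1+1/50) = 2493/2500 ≈ 0.997200
step 2 [2y] zero: DF = P = 951/1000 ≈ 0.951000
step 3 [3y] zero: DF = P = 9019/10000 ≈ 0.901900
step 4 [4y] zero: DF = P = 349/400 ≈ 0.872500
step 5 [5y] swap r/1=689/22924: DF=(1 − 689/22924·(0.997200+0.951000+0.901900+0.872500))/(1+689/22924) = 4311/5000 ≈ 0.862200
step 6 [6y] swap r/1=557/18059: DF=(1 − 557/18059·(0.997200+0.951000+0.901900+0.872500+0.862200))/(1+557/18059) = 8329/10000 ≈ 0.832900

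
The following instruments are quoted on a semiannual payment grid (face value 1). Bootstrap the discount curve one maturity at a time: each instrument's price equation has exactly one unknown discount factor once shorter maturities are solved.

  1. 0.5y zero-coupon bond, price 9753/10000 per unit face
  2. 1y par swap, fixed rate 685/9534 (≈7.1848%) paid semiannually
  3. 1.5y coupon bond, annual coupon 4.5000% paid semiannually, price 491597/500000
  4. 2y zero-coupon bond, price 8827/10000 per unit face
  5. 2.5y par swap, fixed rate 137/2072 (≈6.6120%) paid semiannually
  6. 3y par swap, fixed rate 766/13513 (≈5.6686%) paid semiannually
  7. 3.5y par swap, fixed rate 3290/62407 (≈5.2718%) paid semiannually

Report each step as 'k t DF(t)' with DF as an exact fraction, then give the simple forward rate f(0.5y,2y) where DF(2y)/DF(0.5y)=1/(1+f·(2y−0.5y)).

step 1 [0.5y] zero: DF = P = 9753/10000 ≈ 0.975300
step 2 [1y] swap r/2=685/19068: DF=(1 − 685/19068·(0.975300))/(1+685/19068) = 1863/2000 ≈ 0.931500
step 3 [1.5y] bond c/2=9/400: DF=(491597/500000 − 9/400·(0.975300+0.931500))/(1+9/400) = 2299/2500 ≈ 0.919600
step 4 [2y] zero: DF = P = 8827/10000 ≈ 0.882700
step 5 [2.5y] swap r/2=137/4144: DF=(1 − 137/4144·(0.975300+0.931500+0.919600+0.882700))/(1+137/4144) = 8493/10000 ≈ 0.849300
step 6 [3y] swap r/2=383/13513: DF=(1 − 383/13513·(0.975300+0.931500+0.919600+0.882700+0.849300))/(1+383/13513) = 2117/2500 ≈ 0.846800
step 7 [3.5y] swap r/2=1645/62407: DF=(1 − 1645/62407·(0.975300+0.931500+0.919600+0.882700+0.849300+0.846800))/(1+1645/62407) = 1671/2000 ≈ 0.835500

1 1/2 9753/10000
2 1 1863/2000
3 3/2 2299/2500
4 2 8827/10000
5 5/2 8493/10000
6 3 2117/2500
7 7/2 1671/2000
f(0.5y,2y) = ((9753/10000)/(8827/10000) − 1)/(3/2) = 1852/26481 ≈ 6.9937%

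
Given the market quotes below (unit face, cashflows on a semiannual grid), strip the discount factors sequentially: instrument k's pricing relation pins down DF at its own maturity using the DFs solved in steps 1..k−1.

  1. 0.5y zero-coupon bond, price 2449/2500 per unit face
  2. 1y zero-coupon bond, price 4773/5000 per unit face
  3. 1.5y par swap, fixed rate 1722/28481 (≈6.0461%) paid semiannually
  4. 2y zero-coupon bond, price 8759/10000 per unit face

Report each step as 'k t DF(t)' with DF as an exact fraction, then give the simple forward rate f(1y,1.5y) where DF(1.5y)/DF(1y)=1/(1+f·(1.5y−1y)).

1 1/2 2449/2500
2 1 4773/5000
3 3/2 9139/10000
4 2 8759/10000
f(1y,1.5y) = ((4773/5000)/(9139/10000) − 1)/(1/2) = 22/247 ≈ 8.9069%

step 1 [0.5y] zero: DF = P = 2449/2500 ≈ 0.979600
step 2 [1y] zero: DF = P = 4773/5000 ≈ 0.954600
step 3 [1.5y] swap r/2=861/28481: DF=(1 − 861/28481·(0.979600+0.954600))/(1+861/28481) = 9139/10000 ≈ 0.913900
step 4 [2y] zero: DF = P = 8759/10000 ≈ 0.875900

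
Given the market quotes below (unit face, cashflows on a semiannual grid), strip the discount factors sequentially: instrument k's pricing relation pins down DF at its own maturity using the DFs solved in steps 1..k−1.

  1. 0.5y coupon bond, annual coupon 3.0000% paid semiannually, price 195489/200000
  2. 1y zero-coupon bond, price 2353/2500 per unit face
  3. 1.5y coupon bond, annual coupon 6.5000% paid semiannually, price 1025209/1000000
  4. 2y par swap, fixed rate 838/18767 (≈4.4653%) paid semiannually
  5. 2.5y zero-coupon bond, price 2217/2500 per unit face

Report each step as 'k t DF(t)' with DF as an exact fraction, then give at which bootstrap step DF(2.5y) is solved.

step 1 [0.5y] bond c/2=3/200: DF=(195489/200000 − 3/200·(0))/(1+3/200) = 963/1000 ≈ 0.963000
step 2 [1y] zero: DF = P = 2353/2500 ≈ 0.941200
step 3 [1.5y] bond c/2=13/400: DF=(1025209/1000000 − 13/400·(0.963000+0.941200))/(1+13/400) = 933/1000 ≈ 0.933000
step 4 [2y] swap r/2=419/18767: DF=(1 − 419/18767·(0.963000+0.941200+0.933000))/(1+419/18767) = 4581/5000 ≈ 0.916200
step 5 [2.5y] zero: DF = P = 2217/2500 ≈ 0.886800

1 1/2 963/1000
2 1 2353/2500
3 3/2 933/1000
4 2 4581/5000
5 5/2 2217/2500
DF(2.5y) is solved at step 5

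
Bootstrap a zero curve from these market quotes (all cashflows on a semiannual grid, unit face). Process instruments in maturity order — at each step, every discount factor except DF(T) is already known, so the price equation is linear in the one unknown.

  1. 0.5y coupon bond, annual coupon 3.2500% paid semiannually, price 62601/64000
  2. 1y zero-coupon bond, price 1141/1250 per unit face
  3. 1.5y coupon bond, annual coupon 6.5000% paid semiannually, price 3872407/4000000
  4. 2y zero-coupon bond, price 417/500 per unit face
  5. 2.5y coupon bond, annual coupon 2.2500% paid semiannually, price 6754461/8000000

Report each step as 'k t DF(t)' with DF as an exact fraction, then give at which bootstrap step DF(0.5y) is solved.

step 1 [0.5y] bond c/2=13/800: DF=(62601/64000 − 13/800·(0))/(1+13/800) = 77/80 ≈ 0.962500
step 2 [1y] zero: DF = P = 1141/1250 ≈ 0.912800
step 3 [1.5y] bond c/2=13/400: DF=(3872407/4000000 − 13/400·(0.962500+0.912800))/(1+13/400) = 4393/5000 ≈ 0.878600
step 4 [2y] zero: DF = P = 417/500 ≈ 0.834000
step 5 [2.5y] bond c/2=9/800: DF=(6754461/8000000 − 9/800·(0.962500+0.912800+0.878600+0.834000))/(1+9/800) = 159/200 ≈ 0.795000

1 1/2 77/80
2 1 1141/1250
3 3/2 4393/5000
4 2 417/500
5 5/2 159/200
DF(0.5y) is solved at step 1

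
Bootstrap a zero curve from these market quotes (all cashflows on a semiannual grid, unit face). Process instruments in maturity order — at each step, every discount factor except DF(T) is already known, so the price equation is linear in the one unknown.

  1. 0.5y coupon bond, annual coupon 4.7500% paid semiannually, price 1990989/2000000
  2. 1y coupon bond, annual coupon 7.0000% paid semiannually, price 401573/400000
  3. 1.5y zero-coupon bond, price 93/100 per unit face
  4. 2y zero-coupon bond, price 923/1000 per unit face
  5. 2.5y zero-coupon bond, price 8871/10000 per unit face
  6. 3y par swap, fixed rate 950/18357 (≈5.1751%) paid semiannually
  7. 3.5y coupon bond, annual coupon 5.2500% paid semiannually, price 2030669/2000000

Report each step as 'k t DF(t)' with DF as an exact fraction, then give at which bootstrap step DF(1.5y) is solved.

1 1/2 2431/2500
2 1 9371/10000
3 3/2 93/100
4 2 923/1000
5 5/2 8871/10000
6 3 343/400
7 7/2 1697/2000
DF(1.5y) is solved at step 3

step 1 [0.5y] bond c/2=19/800: DF=(1990989/2000000 − 19/800·(0))/(1+19/800) = 2431/2500 ≈ 0.972400
step 2 [1y] bond c/2=7/200: DF=(401573/400000 − 7/200·(0.972400))/(1+7/200) = 9371/10000 ≈ 0.937100
step 3 [1.5y] zero: DF = P = 93/100 ≈ 0.930000
step 4 [2y] zero: DF = P = 923/1000 ≈ 0.923000
step 5 [2.5y] zero: DF = P = 8871/10000 ≈ 0.887100
step 6 [3y] swap r/2=475/18357: DF=(1 − 475/18357·(0.972400+0.937100+0.930000+0.923000+0.887100))/(1+475/18357) = 343/400 ≈ 0.857500
step 7 [3.5y] bond c/2=21/800: DF=(2030669/2000000 − 21/800·(0.972400+0.937100+0.930000+0.923000+0.887100+0.857500))/(1+21/800) = 1697/2000 ≈ 0.848500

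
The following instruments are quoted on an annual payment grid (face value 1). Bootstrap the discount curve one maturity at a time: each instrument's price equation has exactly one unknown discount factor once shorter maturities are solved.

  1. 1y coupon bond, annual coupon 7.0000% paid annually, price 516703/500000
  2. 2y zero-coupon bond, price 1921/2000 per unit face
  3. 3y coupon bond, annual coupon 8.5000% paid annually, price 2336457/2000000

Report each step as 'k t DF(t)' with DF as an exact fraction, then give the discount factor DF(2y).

1 1 4829/5000
2 2 1921/2000
3 3 4629/5000
DF(2y) = 1921/2000 ≈ 0.960500

step 1 [1y] bond c/1=7/100: DF=(516703/500000 − 7/100·(0))/(1+7/100) = 4829/5000 ≈ 0.965800
step 2 [2y] zero: DF = P = 1921/2000 ≈ 0.960500
step 3 [3y] bond c/1=17/200: DF=(2336457/2000000 − 17/200·(0.965800+0.960500))/(1+17/200) = 4629/5000 ≈ 0.925800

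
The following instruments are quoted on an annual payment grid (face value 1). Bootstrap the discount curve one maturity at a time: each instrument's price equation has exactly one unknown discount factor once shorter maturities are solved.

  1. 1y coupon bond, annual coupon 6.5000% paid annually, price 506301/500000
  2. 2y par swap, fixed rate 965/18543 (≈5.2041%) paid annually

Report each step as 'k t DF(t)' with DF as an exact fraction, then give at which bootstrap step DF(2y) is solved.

1 1 2377/2500
2 2 1807/2000
DF(2y) is solved at step 2

step 1 [1y] bond c/1=13/200: DF=(506301/500000 − 13/200·(0))/(1+13/200) = 2377/2500 ≈ 0.950800
step 2 [2y] swap r/1=965/18543: DF=(1 − 965/18543·(0.950800))/(1+965/18543) = 1807/2000 ≈ 0.903500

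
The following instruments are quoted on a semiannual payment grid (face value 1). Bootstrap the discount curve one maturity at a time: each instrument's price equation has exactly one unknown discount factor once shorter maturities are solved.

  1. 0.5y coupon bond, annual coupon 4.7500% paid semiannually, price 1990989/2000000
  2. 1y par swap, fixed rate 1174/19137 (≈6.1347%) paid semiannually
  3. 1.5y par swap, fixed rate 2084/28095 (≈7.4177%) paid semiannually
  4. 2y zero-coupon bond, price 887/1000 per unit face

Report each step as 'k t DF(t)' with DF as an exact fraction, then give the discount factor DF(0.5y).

1 1/2 2431/2500
2 1 9413/10000
3 3/2 4479/5000
4 2 887/1000
DF(0.5y) = 2431/2500 ≈ 0.972400

step 1 [0.5y] bond c/2=19/800: DF=(1990989/2000000 − 19/800·(0))/(1+19/800) = 2431/2500 ≈ 0.972400
step 2 [1y] swap r/2=587/19137: DF=(1 − 587/19137·(0.972400))/(1+587/19137) = 9413/10000 ≈ 0.941300
step 3 [1.5y] swap r/2=1042/28095: DF=(1 − 1042/28095·(0.972400+0.941300))/(1+1042/28095) = 4479/5000 ≈ 0.895800
step 4 [2y] zero: DF = P = 887/1000 ≈ 0.887000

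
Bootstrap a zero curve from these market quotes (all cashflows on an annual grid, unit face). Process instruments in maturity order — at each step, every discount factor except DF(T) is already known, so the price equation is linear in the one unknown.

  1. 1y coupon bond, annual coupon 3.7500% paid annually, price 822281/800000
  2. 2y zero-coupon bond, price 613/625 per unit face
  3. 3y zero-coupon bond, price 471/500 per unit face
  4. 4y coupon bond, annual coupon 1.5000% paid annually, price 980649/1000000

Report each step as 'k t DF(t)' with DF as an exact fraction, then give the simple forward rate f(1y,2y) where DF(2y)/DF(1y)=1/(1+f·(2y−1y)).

1 1 9907/10000
2 2 613/625
3 3 471/500
4 4 9231/10000
f(1y,2y) = ((9907/10000)/(613/625) − 1)/(1) = 99/9808 ≈ 1.0094%

step 1 [1y] bond c/1=3/80: DF=(822281/800000 − 3/80·(0))/(1+3/80) = 9907/10000 ≈ 0.990700
step 2 [2y] zero: DF = P = 613/625 ≈ 0.980800
step 3 [3y] zero: DF = P = 471/500 ≈ 0.942000
step 4 [4y] bond c/1=3/200: DF=(980649/1000000 − 3/200·(0.990700+0.980800+0.942000))/(1+3/200) = 9231/10000 ≈ 0.923100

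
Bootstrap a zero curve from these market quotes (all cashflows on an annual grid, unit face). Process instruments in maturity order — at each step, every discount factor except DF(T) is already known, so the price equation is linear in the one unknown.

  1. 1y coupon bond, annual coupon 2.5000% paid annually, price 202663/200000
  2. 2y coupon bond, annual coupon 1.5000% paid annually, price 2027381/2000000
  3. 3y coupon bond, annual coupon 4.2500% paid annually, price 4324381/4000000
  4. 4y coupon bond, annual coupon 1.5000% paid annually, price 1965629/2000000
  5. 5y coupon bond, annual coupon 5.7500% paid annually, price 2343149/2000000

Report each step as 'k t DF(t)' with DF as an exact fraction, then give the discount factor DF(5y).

step 1 [1y] bond c/1=1/40: DF=(202663/200000 − 1/40·(0))/(1+1/40) = 4943/5000 ≈ 0.988600
step 2 [2y] bond c/1=3/200: DF=(2027381/2000000 − 3/200·(0.988600))/(1+3/200) = 9841/10000 ≈ 0.984100
step 3 [3y] bond c/1=17/400: DF=(4324381/4000000 − 17/400·(0.988600+0.984100))/(1+17/400) = 4783/5000 ≈ 0.956600
step 4 [4y] bond c/1=3/200: DF=(1965629/2000000 − 3/200·(0.988600+0.984100+0.956600))/(1+3/200) = 37/40 ≈ 0.925000
step 5 [5y] bond c/1=23/400: DF=(2343149/2000000 − 23/400·(0.988600+0.984100+0.956600+0.925000))/(1+23/400) = 8983/10000 ≈ 0.898300

1 1 4943/5000
2 2 9841/10000
3 3 4783/5000
4 4 37/40
5 5 8983/10000
DF(5y) = 8983/10000 ≈ 0.898300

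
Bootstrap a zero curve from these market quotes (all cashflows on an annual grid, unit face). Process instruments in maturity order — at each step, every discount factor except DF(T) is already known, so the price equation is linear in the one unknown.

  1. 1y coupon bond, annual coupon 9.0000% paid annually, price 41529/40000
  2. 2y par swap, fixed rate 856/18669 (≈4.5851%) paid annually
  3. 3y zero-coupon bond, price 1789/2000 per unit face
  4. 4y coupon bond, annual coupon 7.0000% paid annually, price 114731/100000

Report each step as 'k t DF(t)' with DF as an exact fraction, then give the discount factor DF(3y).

step 1 [1y] bond c/1=9/100: DF=(41529/40000 − 9/100·(0))/(1+9/100) = 381/400 ≈ 0.952500
step 2 [2y] swap r/1=856/18669: DF=(1 − 856/18669·(0.952500))/(1+856/18669) = 1143/1250 ≈ 0.914400
step 3 [3y] zero: DF = P = 1789/2000 ≈ 0.894500
step 4 [4y] bond c/1=7/100: DF=(114731/100000 − 7/100·(0.952500+0.914400+0.894500))/(1+7/100) = 2229/2500 ≈ 0.891600

1 1 381/400
2 2 1143/1250
3 3 1789/2000
4 4 2229/2500
DF(3y) = 1789/2000 ≈ 0.894500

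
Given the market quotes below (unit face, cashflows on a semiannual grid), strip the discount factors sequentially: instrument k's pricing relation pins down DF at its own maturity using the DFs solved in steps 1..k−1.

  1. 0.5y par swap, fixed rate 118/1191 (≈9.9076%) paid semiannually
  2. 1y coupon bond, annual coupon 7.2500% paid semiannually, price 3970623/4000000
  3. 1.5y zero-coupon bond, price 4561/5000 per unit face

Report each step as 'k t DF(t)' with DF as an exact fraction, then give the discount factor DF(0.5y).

step 1 [0.5y] swap r/2=59/1191: DF=(1 − 59/1191·(0))/(1+59/1191) = 1191/1250 ≈ 0.952800
step 2 [1y] bond c/2=29/800: DF=(3970623/4000000 − 29/800·(0.952800))/(1+29/800) = 4623/5000 ≈ 0.924600
step 3 [1.5y] zero: DF = P = 4561/5000 ≈ 0.912200

1 1/2 1191/1250
2 1 4623/5000
3 3/2 4561/5000
DF(0.5y) = 1191/1250 ≈ 0.952800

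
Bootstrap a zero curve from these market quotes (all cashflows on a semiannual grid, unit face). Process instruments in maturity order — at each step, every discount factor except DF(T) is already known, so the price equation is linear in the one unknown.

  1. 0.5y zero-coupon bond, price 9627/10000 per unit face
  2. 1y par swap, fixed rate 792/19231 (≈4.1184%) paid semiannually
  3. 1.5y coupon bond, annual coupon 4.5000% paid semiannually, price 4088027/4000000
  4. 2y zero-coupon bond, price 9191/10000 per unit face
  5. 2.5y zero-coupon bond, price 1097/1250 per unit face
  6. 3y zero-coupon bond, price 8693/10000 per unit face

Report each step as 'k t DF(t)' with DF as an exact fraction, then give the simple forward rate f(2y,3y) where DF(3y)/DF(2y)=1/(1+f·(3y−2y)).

1 1/2 9627/10000
2 1 2401/2500
3 3/2 2393/2500
4 2 9191/10000
5 5/2 1097/1250
6 3 8693/10000
f(2y,3y) = ((9191/10000)/(8693/10000) − 1)/(1) = 498/8693 ≈ 5.7287%

step 1 [0.5y] zero: DF = P = 9627/10000 ≈ 0.962700
step 2 [1y] swap r/2=396/19231: DF=(1 − 396/19231·(0.962700))/(1+396/19231) = 2401/2500 ≈ 0.960400
step 3 [1.5y] bond c/2=9/400: DF=(4088027/4000000 − 9/400·(0.962700+0.960400))/(1+9/400) = 2393/2500 ≈ 0.957200
step 4 [2y] zero: DF = P = 9191/10000 ≈ 0.919100
step 5 [2.5y] zero: DF = P = 1097/1250 ≈ 0.877600
step 6 [3y] zero: DF = P = 8693/10000 ≈ 0.869300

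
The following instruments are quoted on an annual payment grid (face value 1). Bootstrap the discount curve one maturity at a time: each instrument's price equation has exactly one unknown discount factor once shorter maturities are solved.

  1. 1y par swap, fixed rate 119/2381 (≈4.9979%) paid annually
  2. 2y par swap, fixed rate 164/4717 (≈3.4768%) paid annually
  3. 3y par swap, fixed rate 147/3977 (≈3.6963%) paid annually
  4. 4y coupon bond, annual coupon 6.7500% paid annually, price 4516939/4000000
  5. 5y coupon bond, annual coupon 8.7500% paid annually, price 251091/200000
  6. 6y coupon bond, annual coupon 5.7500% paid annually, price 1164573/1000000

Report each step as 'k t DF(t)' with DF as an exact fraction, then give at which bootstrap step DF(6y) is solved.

step 1 [1y] swap r/1=119/2381: DF=(1 − 119/2381·(0))/(1+119/2381) = 2381/2500 ≈ 0.952400
step 2 [2y] swap r/1=164/4717: DF=(1 − 164/4717·(0.952400))/(1+164/4717) = 584/625 ≈ 0.934400
step 3 [3y] swap r/1=147/3977: DF=(1 − 147/3977·(0.952400+0.934400))/(1+147/3977) = 8971/10000 ≈ 0.897100
step 4 [4y] bond c/1=27/400: DF=(4516939/4000000 − 27/400·(0.952400+0.934400+0.897100))/(1+27/400) = 4409/5000 ≈ 0.881800
step 5 [5y] bond c/1=7/80: DF=(251091/200000 − 7/80·(0.952400+0.934400+0.897100+0.881800))/(1+7/80) = 1719/2000 ≈ 0.859500
step 6 [6y] bond c/1=23/400: DF=(1164573/1000000 − 23/400·(0.952400+0.934400+0.897100+0.881800+0.859500))/(1+23/400) = 1069/1250 ≈ 0.855200

1 1 2381/2500
2 2 584/625
3 3 8971/10000
4 4 4409/5000
5 5 1719/2000
6 6 1069/1250
DF(6y) is solved at step 6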